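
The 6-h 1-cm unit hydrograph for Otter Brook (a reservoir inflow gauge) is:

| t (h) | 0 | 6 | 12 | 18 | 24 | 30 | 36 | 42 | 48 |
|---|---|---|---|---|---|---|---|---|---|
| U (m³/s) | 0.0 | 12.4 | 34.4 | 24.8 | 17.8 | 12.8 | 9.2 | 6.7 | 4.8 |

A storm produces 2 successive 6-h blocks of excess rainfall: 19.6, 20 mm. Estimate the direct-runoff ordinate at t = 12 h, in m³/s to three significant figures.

Q ≈ 92.2 m³/s

By discrete convolution, Q_j = Σ (P_i / 10 mm) · U_{j−i}.
At t = 12 h (j=2): Q = (19.6/10)·34.4 + (20/10)·12.4 = 92.2 m³/s.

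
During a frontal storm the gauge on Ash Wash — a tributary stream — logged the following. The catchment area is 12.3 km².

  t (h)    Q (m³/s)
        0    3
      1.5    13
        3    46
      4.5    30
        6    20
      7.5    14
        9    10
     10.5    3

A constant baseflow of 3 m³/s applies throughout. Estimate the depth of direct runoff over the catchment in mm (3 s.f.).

d ≈ 50.5 mm

Direct runoff: 0.0, 10.0, 43.0, 27.0, 17.0, 11.0, 7.0, 0.0 m³/s; ΣQ_DR = 115.0 m³/s.
V = ΣQ_DR · Δt = 115.0 × 5400 s = 6.210 × 10^5 m³.
Over A = 12.3 km², depth = V / A = 50.5 mm.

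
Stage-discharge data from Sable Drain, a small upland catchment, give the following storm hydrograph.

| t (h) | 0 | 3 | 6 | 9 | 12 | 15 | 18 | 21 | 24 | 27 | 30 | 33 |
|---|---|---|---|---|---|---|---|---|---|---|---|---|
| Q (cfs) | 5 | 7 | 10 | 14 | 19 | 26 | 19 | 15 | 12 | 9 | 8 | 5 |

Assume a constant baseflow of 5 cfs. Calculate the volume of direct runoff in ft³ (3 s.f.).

Direct-runoff ordinates (Q − Q_b): 0.0, 2.0, 5.0, 9.0, 14.0, 21.0, 14.0, 10.0, 7.0, 4.0, 3.0, 0.0 cfs.
ΣQ_DR = 89.00 cfs.
With Δt = 3 h = 10800 s, V = ΣQ_DR · Δt = 89.00 × 10800 = 9.61 × 10^5 ft³.

V ≈ 9.61 × 10^5 ft³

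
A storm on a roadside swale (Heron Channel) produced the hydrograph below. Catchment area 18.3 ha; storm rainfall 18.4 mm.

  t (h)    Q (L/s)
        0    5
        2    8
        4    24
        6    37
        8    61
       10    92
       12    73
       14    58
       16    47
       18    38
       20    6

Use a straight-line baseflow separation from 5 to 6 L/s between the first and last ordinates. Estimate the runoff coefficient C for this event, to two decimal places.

C ≈ 0.83

ΣQ_DR = 388.5 L/s; V = ΣQ_DR·Δt = 2.797 × 10^6 L.
Runoff depth d = V / A = 15.29 mm.
C = d / P = 15.29 / 18.4 = 0.83.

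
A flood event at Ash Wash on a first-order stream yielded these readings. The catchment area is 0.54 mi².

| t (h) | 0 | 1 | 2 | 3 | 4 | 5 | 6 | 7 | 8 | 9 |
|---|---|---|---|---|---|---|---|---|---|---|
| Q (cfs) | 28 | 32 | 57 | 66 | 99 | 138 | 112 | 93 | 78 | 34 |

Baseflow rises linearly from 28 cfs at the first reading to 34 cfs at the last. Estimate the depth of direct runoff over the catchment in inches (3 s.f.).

d ≈ 1.23 in

Direct runoff: 0.00, 3.33, 27.67, 36.00, 68.33, 106.67, 80.00, 60.33, 44.67, 0.00 cfs; ΣQ_DR = 427.0 cfs.
V = ΣQ_DR · Δt = 427.0 × 3600 s = 1.537 × 10^6 ft³.
Over A = 0.54 mi², depth = V / A = 1.23 in.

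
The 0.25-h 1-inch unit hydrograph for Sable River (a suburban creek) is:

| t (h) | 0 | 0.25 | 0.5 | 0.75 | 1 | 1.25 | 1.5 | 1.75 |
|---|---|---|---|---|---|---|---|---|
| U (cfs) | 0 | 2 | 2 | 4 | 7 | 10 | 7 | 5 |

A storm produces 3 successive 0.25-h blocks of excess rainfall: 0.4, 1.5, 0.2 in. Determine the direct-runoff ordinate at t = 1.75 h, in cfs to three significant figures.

Q ≈ 14.5 cfs

By discrete convolution, Q_j = Σ (P_i / 1 in) · U_{j−i}.
At t = 1.75 h (j=7): Q = (0.4/1)·5 + (1.5/1)·7 + (0.2/1)·10 = 14.5 cfs.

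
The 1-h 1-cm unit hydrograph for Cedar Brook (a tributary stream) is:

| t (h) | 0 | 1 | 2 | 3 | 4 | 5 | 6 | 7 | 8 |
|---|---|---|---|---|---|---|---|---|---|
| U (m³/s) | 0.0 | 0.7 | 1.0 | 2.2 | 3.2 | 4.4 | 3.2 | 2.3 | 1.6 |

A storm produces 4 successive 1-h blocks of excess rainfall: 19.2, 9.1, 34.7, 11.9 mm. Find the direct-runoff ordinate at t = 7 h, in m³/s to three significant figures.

Q ≈ 26.4 m³/s

By discrete convolution, Q_j = Σ (P_i / 10 mm) · U_{j−i}.
At t = 7 h (j=7): Q = (19.2/10)·2.3 + (9.1/10)·3.2 + (34.7/10)·4.4 + (11.9/10)·3.2 = 26.4 m³/s.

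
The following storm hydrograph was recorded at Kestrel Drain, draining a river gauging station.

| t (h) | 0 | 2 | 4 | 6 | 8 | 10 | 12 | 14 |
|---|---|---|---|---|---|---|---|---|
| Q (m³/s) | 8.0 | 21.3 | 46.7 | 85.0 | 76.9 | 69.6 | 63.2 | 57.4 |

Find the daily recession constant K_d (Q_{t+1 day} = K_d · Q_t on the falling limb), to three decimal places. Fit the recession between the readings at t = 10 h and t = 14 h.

K_d ≈ 0.315

Between t = 10 h and t = 14 h the flow falls from 69.6 to 57.4 m³/s over 2×2 h = 4 h.
Per-interval ratio K = (57.4/69.6)^(1/2) = 0.9081; K_d = K^(24/2) = 0.315.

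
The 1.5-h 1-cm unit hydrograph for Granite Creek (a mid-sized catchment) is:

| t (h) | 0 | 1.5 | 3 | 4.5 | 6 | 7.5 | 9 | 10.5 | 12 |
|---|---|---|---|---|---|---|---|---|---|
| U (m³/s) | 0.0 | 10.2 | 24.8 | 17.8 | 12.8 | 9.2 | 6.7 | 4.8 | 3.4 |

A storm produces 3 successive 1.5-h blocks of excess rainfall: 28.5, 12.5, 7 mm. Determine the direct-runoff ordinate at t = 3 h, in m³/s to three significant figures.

Q ≈ 83.4 m³/s

By discrete convolution, Q_j = Σ (P_i / 10 mm) · U_{j−i}.
At t = 3 h (j=2): Q = (28.5/10)·24.8 + (12.5/10)·10.2 + (7/10)·0.0 = 83.4 m³/s.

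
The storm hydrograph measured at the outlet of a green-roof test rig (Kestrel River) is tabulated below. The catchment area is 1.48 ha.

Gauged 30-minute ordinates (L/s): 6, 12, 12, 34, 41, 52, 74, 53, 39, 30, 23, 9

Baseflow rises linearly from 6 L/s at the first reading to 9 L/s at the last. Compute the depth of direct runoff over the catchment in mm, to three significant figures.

Direct runoff: 0.00, 5.73, 5.45, 27.18, 33.91, 44.64, 66.36, 45.09, 30.82, 21.55, 14.27, 0.00 L/s; ΣQ_DR = 295.0 L/s.
V = ΣQ_DR · Δt = 295.0 × 1800 s = 5.310 × 10^5 L.
Over A = 1.48 ha, depth = V / A = 35.9 mm.

d ≈ 35.9 mm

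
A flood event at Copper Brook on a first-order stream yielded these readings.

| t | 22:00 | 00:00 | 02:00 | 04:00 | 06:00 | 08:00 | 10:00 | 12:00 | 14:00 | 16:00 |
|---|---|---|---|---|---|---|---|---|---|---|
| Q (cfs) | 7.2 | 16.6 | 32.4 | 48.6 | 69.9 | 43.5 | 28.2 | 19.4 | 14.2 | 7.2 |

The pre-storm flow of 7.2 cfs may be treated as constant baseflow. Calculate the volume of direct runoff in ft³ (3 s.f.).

Direct-runoff ordinates (Q − Q_b): 0.0, 9.4, 25.2, 41.4, 62.7, 36.3, 21.0, 12.2, 7.0, 0.0 cfs.
ΣQ_DR = 215.2 cfs.
With Δt = 2 h = 7200 s, V = ΣQ_DR · Δt = 215.2 × 7200 = 1.55 × 10^6 ft³.

V ≈ 1.55 × 10^6 ft³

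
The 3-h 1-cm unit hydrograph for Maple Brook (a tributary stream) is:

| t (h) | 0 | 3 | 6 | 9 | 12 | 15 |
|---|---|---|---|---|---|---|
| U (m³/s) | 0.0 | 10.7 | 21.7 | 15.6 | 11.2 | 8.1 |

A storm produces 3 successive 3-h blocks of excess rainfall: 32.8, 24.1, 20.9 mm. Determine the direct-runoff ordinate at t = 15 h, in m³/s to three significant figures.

By discrete convolution, Q_j = Σ (P_i / 10 mm) · U_{j−i}.
At t = 15 h (j=5): Q = (32.8/10)·8.1 + (24.1/10)·11.2 + (20.9/10)·15.6 = 86.2 m³/s.

Q ≈ 86.2 m³/s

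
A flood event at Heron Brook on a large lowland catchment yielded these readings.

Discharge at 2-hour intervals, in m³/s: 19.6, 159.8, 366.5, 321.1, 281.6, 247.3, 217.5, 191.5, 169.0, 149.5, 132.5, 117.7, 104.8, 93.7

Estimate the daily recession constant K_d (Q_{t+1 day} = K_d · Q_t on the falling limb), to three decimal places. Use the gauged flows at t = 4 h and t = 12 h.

Between t = 4 h and t = 12 h the flow falls from 366.5 to 217.5 m³/s over 4×2 h = 8 h.
Per-interval ratio K = (217.5/366.5)^(1/4) = 0.8777; K_d = K^(24/2) = 0.209.

K_d ≈ 0.209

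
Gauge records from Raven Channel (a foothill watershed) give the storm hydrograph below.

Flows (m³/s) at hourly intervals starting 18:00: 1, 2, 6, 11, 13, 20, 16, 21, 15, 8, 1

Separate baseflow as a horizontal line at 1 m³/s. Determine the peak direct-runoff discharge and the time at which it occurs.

Subtracting baseflow gives direct-runoff ordinates: 0.0, 1.0, 5.0, 10.0, 12.0, 19.0, 15.0, 20.0, 14.0, 7.0, 0.0 m³/s.
The maximum is 20.0 m³/s, occurring at the reading for t = 01:00.

Q_p = 20.0 m³/s at t = 01:00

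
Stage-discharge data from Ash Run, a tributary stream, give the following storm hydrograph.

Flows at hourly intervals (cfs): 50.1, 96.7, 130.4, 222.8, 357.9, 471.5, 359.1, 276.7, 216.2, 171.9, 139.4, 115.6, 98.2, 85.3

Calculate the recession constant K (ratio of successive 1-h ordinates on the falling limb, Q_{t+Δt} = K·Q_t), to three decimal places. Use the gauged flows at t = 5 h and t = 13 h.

K ≈ 0.808

Using the recession-limb readings at t = 5 h and t = 13 h: Q falls from 471.5 to 85.3 cfs over 8 intervals.
K = (Q₂/Q₁)^(1/8) = (85.3/471.5)^(1/8) = 0.808.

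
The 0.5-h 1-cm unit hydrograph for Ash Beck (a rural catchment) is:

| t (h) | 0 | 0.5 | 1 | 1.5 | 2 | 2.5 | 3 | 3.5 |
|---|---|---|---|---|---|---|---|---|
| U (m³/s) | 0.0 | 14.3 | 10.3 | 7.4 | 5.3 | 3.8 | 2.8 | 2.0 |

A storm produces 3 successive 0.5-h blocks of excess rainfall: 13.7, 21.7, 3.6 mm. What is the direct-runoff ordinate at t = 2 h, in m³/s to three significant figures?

Q ≈ 27.0 m³/s

By discrete convolution, Q_j = Σ (P_i / 10 mm) · U_{j−i}.
At t = 2 h (j=4): Q = (13.7/10)·5.3 + (21.7/10)·7.4 + (3.6/10)·10.3 = 27.0 m³/s.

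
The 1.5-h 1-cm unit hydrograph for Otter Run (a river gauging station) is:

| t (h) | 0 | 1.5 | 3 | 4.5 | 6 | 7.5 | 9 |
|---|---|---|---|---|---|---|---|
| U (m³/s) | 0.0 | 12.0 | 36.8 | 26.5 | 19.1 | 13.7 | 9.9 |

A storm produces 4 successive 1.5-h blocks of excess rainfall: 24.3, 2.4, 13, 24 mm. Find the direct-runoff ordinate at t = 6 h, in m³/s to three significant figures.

By discrete convolution, Q_j = Σ (P_i / 10 mm) · U_{j−i}.
At t = 6 h (j=4): Q = (24.3/10)·19.1 + (2.4/10)·26.5 + (13/10)·36.8 + (24/10)·12.0 = 129 m³/s.

Q ≈ 129 m³/s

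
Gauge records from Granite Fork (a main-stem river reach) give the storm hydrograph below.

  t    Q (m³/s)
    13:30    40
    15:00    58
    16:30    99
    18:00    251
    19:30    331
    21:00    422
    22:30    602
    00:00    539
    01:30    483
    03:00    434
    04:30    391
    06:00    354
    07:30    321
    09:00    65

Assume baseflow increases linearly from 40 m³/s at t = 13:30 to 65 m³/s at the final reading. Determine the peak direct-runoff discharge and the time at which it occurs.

Q_p = 550.46 m³/s at t = 22:30

Subtracting baseflow gives direct-runoff ordinates: 0.00, 16.08, 55.15, 205.23, 283.31, 372.38, 550.46, 485.54, 427.62, 376.69, 331.77, 292.85, 257.92, 0.00 m³/s.
The maximum is 550.46 m³/s, occurring at the reading for t = 22:30.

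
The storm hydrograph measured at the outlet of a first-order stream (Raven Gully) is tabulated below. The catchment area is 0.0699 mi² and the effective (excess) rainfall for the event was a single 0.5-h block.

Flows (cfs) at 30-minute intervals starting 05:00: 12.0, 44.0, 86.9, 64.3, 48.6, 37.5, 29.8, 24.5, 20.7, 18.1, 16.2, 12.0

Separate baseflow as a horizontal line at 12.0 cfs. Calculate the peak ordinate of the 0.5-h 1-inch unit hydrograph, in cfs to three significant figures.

U_p ≈ 25.0 cfs

Direct runoff: 0.0, 32.0, 74.9, 52.3, 36.6, 25.5, 17.8, 12.5, 8.7, 6.1, 4.2, 0.0 cfs; ΣQ_DR = 270.6 cfs, peak = 74.9 cfs.
Runoff depth d = ΣQ_DR·Δt / A = 270.6 × 1800 / (0.0699 mi²) = 2.999 in.
The 1-inch UH is the DRH scaled by (1 in)/d, so U_p = 74.9 × 1/2.999 = 25.0 cfs.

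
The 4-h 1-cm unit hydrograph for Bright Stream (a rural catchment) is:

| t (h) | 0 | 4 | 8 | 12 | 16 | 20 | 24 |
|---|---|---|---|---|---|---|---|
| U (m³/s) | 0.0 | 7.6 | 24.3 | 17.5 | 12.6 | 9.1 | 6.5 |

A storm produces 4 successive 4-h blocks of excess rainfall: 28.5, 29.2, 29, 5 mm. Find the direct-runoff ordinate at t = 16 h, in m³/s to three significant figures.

By discrete convolution, Q_j = Σ (P_i / 10 mm) · U_{j−i}.
At t = 16 h (j=4): Q = (28.5/10)·12.6 + (29.2/10)·17.5 + (29/10)·24.3 + (5/10)·7.6 = 161 m³/s.

Q ≈ 161 m³/s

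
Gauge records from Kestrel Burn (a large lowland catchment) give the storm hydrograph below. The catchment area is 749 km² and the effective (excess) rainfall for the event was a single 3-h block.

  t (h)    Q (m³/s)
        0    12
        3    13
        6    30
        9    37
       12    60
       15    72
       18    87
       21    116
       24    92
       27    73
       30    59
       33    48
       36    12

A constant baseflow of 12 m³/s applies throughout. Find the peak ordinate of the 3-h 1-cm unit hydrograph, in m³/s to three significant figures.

U_p ≈ 130 m³/s

Direct runoff: 0.0, 1.0, 18.0, 25.0, 48.0, 60.0, 75.0, 104.0, 80.0, 61.0, 47.0, 36.0, 0.0 m³/s; ΣQ_DR = 555.0 m³/s, peak = 104.0 m³/s.
Runoff depth d = ΣQ_DR·Δt / A = 555.0 × 10800 / (749 km²) = 8.003 mm.
The 1-cm UH is the DRH scaled by (10 mm)/d, so U_p = 104.0 × 10/8.003 = 130 m³/s.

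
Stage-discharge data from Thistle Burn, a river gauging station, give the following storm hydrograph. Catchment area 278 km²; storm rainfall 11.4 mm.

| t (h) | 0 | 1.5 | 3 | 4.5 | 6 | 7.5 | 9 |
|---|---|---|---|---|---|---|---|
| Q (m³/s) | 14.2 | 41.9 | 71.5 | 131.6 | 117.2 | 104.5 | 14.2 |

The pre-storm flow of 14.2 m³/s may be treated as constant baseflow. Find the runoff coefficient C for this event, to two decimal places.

ΣQ_DR = 395.7 m³/s; V = ΣQ_DR·Δt = 2.137 × 10^6 m³.
Runoff depth d = V / A = 7.686 mm.
C = d / P = 7.686 / 11.4 = 0.67.

C ≈ 0.67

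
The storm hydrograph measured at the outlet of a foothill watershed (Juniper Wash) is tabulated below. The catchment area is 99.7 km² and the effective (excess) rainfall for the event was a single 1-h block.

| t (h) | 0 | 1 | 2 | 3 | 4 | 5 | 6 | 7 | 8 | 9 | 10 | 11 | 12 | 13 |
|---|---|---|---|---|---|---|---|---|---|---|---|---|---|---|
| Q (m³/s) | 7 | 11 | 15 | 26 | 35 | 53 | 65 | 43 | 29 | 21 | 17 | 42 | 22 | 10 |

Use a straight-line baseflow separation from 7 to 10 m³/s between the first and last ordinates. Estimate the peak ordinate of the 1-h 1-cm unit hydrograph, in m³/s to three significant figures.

Direct runoff: 0.00, 3.77, 7.54, 18.31, 27.08, 44.85, 56.62, 34.38, 20.15, 11.92, 7.69, 32.46, 12.23, 0.00 m³/s; ΣQ_DR = 277.0 m³/s, peak = 56.62 m³/s.
Runoff depth d = ΣQ_DR·Δt / A = 277.0 × 3600 / (99.7 km²) = 10.00 mm.
The 1-cm UH is the DRH scaled by (10 mm)/d, so U_p = 56.62 × 10/10.00 = 56.6 m³/s.

U_p ≈ 56.6 m³/s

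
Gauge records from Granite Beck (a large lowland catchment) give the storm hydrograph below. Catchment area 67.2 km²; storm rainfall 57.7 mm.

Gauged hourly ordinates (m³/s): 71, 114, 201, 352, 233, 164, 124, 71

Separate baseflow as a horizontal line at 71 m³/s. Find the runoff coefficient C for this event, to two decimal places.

ΣQ_DR = 762.0 m³/s; V = ΣQ_DR·Δt = 2.743 × 10^6 m³.
Runoff depth d = V / A = 40.82 mm.
C = d / P = 40.82 / 57.7 = 0.71.

C ≈ 0.71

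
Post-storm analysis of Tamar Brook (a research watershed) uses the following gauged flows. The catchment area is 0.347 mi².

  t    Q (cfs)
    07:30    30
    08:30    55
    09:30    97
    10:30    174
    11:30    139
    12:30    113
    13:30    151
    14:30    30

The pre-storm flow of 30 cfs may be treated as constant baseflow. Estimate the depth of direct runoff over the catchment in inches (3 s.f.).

d ≈ 2.45 in

Direct runoff: 0.0, 25.0, 67.0, 144.0, 109.0, 83.0, 121.0, 0.0 cfs; ΣQ_DR = 549.0 cfs.
V = ΣQ_DR · Δt = 549.0 × 3600 s = 1.976 × 10^6 ft³.
Over A = 0.347 mi², depth = V / A = 2.45 in.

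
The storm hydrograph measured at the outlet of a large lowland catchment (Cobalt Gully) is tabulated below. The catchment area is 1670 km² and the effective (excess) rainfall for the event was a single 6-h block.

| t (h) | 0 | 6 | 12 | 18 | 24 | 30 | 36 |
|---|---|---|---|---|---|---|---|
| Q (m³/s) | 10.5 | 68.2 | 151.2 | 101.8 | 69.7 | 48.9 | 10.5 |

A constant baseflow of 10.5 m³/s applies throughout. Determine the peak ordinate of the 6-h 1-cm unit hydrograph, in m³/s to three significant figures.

U_p ≈ 281 m³/s

Direct runoff: 0.0, 57.7, 140.7, 91.3, 59.2, 38.4, 0.0 m³/s; ΣQ_DR = 387.3 m³/s, peak = 140.7 m³/s.
Runoff depth d = ΣQ_DR·Δt / A = 387.3 × 21600 / (1670 km²) = 5.009 mm.
The 1-cm UH is the DRH scaled by (10 mm)/d, so U_p = 140.7 × 10/5.009 = 281 m³/s.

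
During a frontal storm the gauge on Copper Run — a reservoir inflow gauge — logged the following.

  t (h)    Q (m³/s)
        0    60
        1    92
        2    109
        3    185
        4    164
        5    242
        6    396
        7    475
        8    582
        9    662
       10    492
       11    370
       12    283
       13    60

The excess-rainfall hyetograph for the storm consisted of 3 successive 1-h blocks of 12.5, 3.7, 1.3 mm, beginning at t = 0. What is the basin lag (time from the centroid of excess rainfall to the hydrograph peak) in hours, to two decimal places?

t_L ≈ 8.14 h

Centroid of excess rainfall: t_c = Σ P_i·t̄_i / ΣP_i = 0.8600 h (block centres at 0.5, 1.5, 2.5 h).
Hydrograph peak occurs at t = 9 h, so basin lag t_L = 9 − 0.8600 = 8.14 h.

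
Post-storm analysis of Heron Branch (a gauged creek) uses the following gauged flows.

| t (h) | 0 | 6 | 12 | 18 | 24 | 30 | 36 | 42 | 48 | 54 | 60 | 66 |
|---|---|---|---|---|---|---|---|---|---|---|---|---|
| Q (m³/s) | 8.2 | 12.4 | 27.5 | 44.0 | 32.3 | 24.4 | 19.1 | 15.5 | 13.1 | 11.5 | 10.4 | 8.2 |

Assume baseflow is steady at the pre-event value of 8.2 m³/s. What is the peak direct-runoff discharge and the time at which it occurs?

Q_p = 35.8 m³/s at t = 18 h

Subtracting baseflow gives direct-runoff ordinates: 0.0, 4.2, 19.3, 35.8, 24.1, 16.2, 10.9, 7.3, 4.9, 3.3, 2.2, 0.0 m³/s.
The maximum is 35.8 m³/s, occurring at the reading for t = 18 h.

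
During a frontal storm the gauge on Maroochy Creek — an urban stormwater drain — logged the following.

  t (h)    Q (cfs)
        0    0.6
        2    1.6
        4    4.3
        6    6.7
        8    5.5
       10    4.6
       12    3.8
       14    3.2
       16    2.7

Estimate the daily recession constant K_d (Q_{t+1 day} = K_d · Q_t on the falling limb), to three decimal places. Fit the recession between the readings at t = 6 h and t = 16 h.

Between t = 6 h and t = 16 h the flow falls from 6.7 to 2.7 cfs over 5×2 h = 10 h.
Per-interval ratio K = (2.7/6.7)^(1/5) = 0.8338; K_d = K^(24/2) = 0.113.

K_d ≈ 0.113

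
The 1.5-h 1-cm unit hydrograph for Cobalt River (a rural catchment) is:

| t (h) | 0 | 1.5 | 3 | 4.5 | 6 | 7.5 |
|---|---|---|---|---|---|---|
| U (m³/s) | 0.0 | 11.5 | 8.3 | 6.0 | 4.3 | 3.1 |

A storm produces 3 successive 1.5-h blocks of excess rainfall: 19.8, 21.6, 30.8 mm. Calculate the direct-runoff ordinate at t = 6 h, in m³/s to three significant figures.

Q ≈ 47.0 m³/s

By discrete convolution, Q_j = Σ (P_i / 10 mm) · U_{j−i}.
At t = 6 h (j=4): Q = (19.8/10)·4.3 + (21.6/10)·6.0 + (30.8/10)·8.3 = 47.0 m³/s.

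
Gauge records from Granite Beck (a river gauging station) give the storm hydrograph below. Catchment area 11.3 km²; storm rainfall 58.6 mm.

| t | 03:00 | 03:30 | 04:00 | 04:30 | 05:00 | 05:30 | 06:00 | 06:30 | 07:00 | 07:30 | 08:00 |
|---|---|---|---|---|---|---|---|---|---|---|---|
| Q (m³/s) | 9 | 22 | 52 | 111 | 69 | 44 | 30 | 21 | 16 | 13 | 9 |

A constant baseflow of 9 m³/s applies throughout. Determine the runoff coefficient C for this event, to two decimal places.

ΣQ_DR = 297.0 m³/s; V = ΣQ_DR·Δt = 5.346 × 10^5 m³.
Runoff depth d = V / A = 47.31 mm.
C = d / P = 47.31 / 58.6 = 0.81.

C ≈ 0.81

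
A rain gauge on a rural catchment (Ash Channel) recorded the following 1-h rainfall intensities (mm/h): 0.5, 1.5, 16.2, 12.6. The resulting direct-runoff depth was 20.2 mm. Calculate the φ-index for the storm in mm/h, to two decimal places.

Only the 2 blocks with intensity above φ contribute runoff: 16.2, 12.6 mm/h.
Σ(I−φ)·Δt = d  ⇒  (16.2+12.6 − 2φ)·1 = 20.2
φ = (28.80 − 20.2/1) / 2 = 4.30 mm/h.

φ ≈ 4.30 mm/h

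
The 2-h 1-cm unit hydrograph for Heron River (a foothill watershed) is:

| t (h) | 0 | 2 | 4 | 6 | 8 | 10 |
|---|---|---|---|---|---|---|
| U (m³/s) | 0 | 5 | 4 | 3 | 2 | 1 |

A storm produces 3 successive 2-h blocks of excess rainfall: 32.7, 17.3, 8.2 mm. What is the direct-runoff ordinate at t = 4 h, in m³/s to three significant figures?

Q ≈ 21.7 m³/s

By discrete convolution, Q_j = Σ (P_i / 10 mm) · U_{j−i}.
At t = 4 h (j=2): Q = (32.7/10)·4 + (17.3/10)·5 + (8.2/10)·0 = 21.7 m³/s.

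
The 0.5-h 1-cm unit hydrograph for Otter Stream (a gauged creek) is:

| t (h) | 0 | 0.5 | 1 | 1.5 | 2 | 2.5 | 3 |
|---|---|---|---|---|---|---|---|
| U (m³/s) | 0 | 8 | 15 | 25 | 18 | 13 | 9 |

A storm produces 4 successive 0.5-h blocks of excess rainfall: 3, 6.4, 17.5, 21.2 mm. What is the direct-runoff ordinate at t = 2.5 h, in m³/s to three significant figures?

Q ≈ 91.0 m³/s

By discrete convolution, Q_j = Σ (P_i / 10 mm) · U_{j−i}.
At t = 2.5 h (j=5): Q = (3/10)·13 + (6.4/10)·18 + (17.5/10)·25 + (21.2/10)·15 = 91.0 m³/s.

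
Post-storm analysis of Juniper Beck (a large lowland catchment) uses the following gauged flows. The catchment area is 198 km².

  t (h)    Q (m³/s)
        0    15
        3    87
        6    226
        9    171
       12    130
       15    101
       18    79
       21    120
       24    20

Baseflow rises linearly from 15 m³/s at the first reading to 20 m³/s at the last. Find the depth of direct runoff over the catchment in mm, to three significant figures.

Direct runoff: 0.00, 71.38, 209.75, 154.12, 112.50, 82.88, 60.25, 100.62, 0.00 m³/s; ΣQ_DR = 791.5 m³/s.
V = ΣQ_DR · Δt = 791.5 × 10800 s = 8.548 × 10^6 m³.
Over A = 198 km², depth = V / A = 43.2 mm.

d ≈ 43.2 mm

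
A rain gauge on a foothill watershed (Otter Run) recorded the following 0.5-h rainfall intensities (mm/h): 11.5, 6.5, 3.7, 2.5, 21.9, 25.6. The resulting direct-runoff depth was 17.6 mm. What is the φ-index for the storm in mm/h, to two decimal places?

φ ≈ 7.93 mm/h

Only the 3 blocks with intensity above φ contribute runoff: 11.5, 21.9, 25.6 mm/h.
Σ(I−φ)·Δt = d  ⇒  (11.5+21.9+25.6 − 3φ)·0.5 = 17.6
φ = (59.00 − 17.6/0.5) / 3 = 7.93 mm/h.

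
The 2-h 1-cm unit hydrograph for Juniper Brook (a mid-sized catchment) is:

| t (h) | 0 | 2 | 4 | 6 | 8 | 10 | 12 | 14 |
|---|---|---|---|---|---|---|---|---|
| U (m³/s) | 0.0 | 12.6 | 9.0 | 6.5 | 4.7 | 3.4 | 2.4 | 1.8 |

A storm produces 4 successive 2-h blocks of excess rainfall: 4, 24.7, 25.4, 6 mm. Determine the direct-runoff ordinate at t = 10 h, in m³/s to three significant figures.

By discrete convolution, Q_j = Σ (P_i / 10 mm) · U_{j−i}.
At t = 10 h (j=5): Q = (4/10)·3.4 + (24.7/10)·4.7 + (25.4/10)·6.5 + (6/10)·9.0 = 34.9 m³/s.

Q ≈ 34.9 m³/s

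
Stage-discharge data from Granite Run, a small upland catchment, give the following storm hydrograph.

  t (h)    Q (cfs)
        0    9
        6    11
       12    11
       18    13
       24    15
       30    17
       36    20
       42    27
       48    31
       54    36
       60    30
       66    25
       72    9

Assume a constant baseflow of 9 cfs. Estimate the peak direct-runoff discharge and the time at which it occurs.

Q_p = 27.0 cfs at t = 54 h

Subtracting baseflow gives direct-runoff ordinates: 0.0, 2.0, 2.0, 4.0, 6.0, 8.0, 11.0, 18.0, 22.0, 27.0, 21.0, 16.0, 0.0 cfs.
The maximum is 27.0 cfs, occurring at the reading for t = 54 h.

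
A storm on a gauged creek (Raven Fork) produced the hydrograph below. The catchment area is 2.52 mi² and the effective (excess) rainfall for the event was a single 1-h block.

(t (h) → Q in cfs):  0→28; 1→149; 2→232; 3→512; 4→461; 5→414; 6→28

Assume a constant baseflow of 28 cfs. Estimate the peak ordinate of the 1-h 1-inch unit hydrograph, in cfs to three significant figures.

U_p ≈ 483 cfs

Direct runoff: 0.0, 121.0, 204.0, 484.0, 433.0, 386.0, 0.0 cfs; ΣQ_DR = 1628 cfs, peak = 484.0 cfs.
Runoff depth d = ΣQ_DR·Δt / A = 1628 × 3600 / (2.52 mi²) = 1.001 in.
The 1-inch UH is the DRH scaled by (1 in)/d, so U_p = 484.0 × 1/1.001 = 483 cfs.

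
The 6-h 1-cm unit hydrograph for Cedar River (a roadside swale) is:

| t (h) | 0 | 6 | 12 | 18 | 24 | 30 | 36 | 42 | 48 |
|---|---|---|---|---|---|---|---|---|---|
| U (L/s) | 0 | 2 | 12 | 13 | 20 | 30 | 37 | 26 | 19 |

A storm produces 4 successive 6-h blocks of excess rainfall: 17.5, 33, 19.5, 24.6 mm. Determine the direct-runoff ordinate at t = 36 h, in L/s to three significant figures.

By discrete convolution, Q_j = Σ (P_i / 10 mm) · U_{j−i}.
At t = 36 h (j=6): Q = (17.5/10)·37 + (33/10)·30 + (19.5/10)·20 + (24.6/10)·13 = 235 L/s.

Q ≈ 235 L/s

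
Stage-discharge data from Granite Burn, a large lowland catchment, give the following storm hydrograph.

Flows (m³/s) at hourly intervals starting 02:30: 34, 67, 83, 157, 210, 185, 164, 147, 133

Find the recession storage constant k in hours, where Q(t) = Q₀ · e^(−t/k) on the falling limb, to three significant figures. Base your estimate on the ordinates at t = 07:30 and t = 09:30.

k ≈ 8.70 h

On the falling limb, Q drops from 185 to 147 m³/s between t = 07:30 and t = 09:30 (Δt = 2 h).
k = −Δt / ln(Q₂/Q₁) = −2 / ln(147/185) = 8.70 h.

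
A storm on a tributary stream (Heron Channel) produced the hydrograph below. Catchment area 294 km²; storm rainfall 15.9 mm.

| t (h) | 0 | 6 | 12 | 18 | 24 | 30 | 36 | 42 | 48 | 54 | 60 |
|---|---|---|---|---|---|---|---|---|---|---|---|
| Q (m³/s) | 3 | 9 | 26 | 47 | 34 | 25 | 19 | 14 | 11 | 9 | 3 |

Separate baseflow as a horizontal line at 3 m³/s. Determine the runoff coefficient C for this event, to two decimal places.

ΣQ_DR = 167.0 m³/s; V = ΣQ_DR·Δt = 3.607 × 10^6 m³.
Runoff depth d = V / A = 12.27 mm.
C = d / P = 12.27 / 15.9 = 0.77.

C ≈ 0.77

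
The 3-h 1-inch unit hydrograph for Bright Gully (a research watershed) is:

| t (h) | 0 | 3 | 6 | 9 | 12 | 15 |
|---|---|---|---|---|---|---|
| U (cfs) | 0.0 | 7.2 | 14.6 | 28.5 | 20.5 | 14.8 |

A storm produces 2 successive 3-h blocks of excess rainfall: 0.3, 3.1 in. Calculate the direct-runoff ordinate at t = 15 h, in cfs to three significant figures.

Q ≈ 68.0 cfs

By discrete convolution, Q_j = Σ (P_i / 1 in) · U_{j−i}.
At t = 15 h (j=5): Q = (0.3/1)·14.8 + (3.1/1)·20.5 = 68.0 cfs.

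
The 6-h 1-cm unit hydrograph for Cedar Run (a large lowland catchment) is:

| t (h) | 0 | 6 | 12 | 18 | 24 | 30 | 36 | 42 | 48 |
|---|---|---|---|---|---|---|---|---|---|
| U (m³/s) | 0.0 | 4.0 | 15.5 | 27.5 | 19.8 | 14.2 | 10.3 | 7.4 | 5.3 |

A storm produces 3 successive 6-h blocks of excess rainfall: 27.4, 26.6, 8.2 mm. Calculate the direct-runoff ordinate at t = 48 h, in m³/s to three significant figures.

Q ≈ 42.7 m³/s

By discrete convolution, Q_j = Σ (P_i / 10 mm) · U_{j−i}.
At t = 48 h (j=8): Q = (27.4/10)·5.3 + (26.6/10)·7.4 + (8.2/10)·10.3 = 42.7 m³/s.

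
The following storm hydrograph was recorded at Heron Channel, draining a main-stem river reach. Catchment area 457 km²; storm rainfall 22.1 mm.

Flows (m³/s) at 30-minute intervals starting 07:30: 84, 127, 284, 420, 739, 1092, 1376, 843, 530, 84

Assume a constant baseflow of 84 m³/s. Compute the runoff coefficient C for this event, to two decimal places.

ΣQ_DR = 4739 m³/s; V = ΣQ_DR·Δt = 8.530 × 10^6 m³.
Runoff depth d = V / A = 18.67 mm.
C = d / P = 18.67 / 22.1 = 0.84.

C ≈ 0.84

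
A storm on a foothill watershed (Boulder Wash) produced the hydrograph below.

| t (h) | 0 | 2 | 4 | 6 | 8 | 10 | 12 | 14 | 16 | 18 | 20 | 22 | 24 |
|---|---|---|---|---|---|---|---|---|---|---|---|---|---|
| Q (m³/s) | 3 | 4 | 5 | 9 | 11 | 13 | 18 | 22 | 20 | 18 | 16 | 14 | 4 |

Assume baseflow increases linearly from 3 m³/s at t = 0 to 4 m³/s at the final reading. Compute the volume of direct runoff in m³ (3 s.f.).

Direct-runoff ordinates (Q − Q_b): 0.00, 0.92, 1.83, 5.75, 7.67, 9.58, 14.50, 18.42, 16.33, 14.25, 12.17, 10.08, 0.00 m³/s.
ΣQ_DR = 111.5 m³/s.
With Δt = 2 h = 7200 s, V = ΣQ_DR · Δt = 111.5 × 7200 = 8.03 × 10^5 m³.

V ≈ 8.03 × 10^5 m³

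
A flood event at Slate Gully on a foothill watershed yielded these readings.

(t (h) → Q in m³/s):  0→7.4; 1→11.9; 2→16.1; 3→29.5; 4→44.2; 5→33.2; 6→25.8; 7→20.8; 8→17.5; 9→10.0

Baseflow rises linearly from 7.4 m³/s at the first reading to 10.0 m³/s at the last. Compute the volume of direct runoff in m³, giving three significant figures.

Direct-runoff ordinates (Q − Q_b): 0.00, 4.21, 8.12, 21.23, 35.64, 24.36, 16.67, 11.38, 7.79, 0.00 m³/s.
ΣQ_DR = 129.4 m³/s.
With Δt = 1 h = 3600 s, V = ΣQ_DR · Δt = 129.4 × 3600 = 4.66 × 10^5 m³.

V ≈ 4.66 × 10^5 m³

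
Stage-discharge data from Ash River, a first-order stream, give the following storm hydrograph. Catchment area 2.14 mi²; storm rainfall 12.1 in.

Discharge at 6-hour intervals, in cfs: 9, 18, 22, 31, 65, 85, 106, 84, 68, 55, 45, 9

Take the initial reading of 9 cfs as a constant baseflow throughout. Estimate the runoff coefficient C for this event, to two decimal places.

ΣQ_DR = 489.0 cfs; V = ΣQ_DR·Δt = 1.056 × 10^7 ft³.
Runoff depth d = V / A = 2.125 in.
C = d / P = 2.125 / 12.1 = 0.18.

C ≈ 0.18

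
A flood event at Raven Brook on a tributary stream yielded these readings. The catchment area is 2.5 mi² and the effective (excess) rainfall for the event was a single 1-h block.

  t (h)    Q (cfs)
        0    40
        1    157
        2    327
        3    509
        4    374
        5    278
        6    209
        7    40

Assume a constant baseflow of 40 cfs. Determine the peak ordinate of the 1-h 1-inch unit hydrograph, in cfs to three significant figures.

U_p ≈ 469 cfs

Direct runoff: 0.0, 117.0, 287.0, 469.0, 334.0, 238.0, 169.0, 0.0 cfs; ΣQ_DR = 1614 cfs, peak = 469.0 cfs.
Runoff depth d = ΣQ_DR·Δt / A = 1614 × 3600 / (2.5 mi²) = 1.000 in.
The 1-inch UH is the DRH scaled by (1 in)/d, so U_p = 469.0 × 1/1.000 = 469 cfs.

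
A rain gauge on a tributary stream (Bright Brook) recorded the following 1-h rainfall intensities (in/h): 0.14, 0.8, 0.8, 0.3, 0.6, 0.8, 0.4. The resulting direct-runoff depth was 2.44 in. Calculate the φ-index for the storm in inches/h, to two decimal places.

φ ≈ 0.21 in/h

Only the 6 blocks with intensity above φ contribute runoff: 0.8, 0.8, 0.3, 0.6, 0.8, 0.4 in/h.
Σ(I−φ)·Δt = d  ⇒  (0.8+0.8+0.3+0.6+0.8+0.4 − 6φ)·1 = 2.44
φ = (3.700 − 2.44/1) / 6 = 0.21 in/h.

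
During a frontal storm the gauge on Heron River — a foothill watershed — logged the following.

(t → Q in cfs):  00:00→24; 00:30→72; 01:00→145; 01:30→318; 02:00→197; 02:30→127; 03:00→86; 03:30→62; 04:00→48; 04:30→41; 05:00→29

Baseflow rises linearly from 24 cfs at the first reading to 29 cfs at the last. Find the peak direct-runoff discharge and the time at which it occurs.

Subtracting baseflow gives direct-runoff ordinates: 0.00, 47.50, 120.00, 292.50, 171.00, 100.50, 59.00, 34.50, 20.00, 12.50, 0.00 cfs.
The maximum is 292.50 cfs, occurring at the reading for t = 01:30.

Q_p = 292.50 cfs at t = 01:30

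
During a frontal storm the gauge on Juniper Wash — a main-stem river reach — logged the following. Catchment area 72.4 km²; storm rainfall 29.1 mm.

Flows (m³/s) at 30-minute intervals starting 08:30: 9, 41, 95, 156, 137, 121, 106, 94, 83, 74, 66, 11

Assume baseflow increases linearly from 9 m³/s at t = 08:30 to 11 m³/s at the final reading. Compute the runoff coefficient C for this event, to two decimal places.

ΣQ_DR = 873.0 m³/s; V = ΣQ_DR·Δt = 1.571 × 10^6 m³.
Runoff depth d = V / A = 21.70 mm.
C = d / P = 21.70 / 29.1 = 0.75.

C ≈ 0.75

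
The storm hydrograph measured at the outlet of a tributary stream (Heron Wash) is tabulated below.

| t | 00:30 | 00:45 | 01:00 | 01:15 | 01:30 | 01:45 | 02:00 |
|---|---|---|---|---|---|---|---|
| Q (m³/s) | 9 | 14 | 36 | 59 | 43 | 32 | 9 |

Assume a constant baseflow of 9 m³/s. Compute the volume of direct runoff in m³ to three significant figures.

V ≈ 1.25 × 10^5 m³

Direct-runoff ordinates (Q − Q_b): 0.0, 5.0, 27.0, 50.0, 34.0, 23.0, 0.0 m³/s.
ΣQ_DR = 139.0 m³/s.
With Δt = 0.25 h = 900 s, V = ΣQ_DR · Δt = 139.0 × 900 = 1.25 × 10^5 m³.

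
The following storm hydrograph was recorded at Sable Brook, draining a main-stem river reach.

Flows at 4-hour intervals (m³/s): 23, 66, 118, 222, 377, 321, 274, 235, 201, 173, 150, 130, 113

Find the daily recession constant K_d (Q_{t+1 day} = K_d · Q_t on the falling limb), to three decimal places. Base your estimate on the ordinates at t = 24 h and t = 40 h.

K_d ≈ 0.405

Between t = 24 h and t = 40 h the flow falls from 274 to 150 m³/s over 4×4 h = 16 h.
Per-interval ratio K = (150/274)^(1/4) = 0.8602; K_d = K^(24/4) = 0.405.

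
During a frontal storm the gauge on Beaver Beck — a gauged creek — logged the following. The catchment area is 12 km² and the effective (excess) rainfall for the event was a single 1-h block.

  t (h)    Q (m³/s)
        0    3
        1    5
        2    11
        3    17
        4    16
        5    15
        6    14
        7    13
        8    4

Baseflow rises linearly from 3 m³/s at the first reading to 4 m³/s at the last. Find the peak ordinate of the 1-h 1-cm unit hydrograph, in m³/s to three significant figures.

Direct runoff: 0.00, 1.88, 7.75, 13.62, 12.50, 11.38, 10.25, 9.12, 0.00 m³/s; ΣQ_DR = 66.50 m³/s, peak = 13.62 m³/s.
Runoff depth d = ΣQ_DR·Δt / A = 66.50 × 3600 / (12 km²) = 19.95 mm.
The 1-cm UH is the DRH scaled by (10 mm)/d, so U_p = 13.62 × 10/19.95 = 6.83 m³/s.

U_p ≈ 6.83 m³/s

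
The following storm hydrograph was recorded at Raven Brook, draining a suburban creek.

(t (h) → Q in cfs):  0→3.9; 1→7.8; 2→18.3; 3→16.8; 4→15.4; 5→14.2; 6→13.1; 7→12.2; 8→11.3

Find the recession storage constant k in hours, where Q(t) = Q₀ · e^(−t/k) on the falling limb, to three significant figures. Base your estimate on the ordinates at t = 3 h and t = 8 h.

k ≈ 12.6 h

On the falling limb, Q drops from 16.8 to 11.3 cfs between t = 3 h and t = 8 h (Δt = 5 h).
k = −Δt / ln(Q₂/Q₁) = −5 / ln(11.3/16.8) = 12.6 h.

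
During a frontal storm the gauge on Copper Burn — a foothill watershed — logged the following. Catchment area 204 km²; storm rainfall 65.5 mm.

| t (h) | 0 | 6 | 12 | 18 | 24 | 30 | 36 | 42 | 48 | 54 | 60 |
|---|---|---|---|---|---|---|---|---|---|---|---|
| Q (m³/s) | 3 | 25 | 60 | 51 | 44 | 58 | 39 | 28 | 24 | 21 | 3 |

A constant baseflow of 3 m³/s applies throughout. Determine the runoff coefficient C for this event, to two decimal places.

C ≈ 0.52

ΣQ_DR = 323.0 m³/s; V = ΣQ_DR·Δt = 6.977 × 10^6 m³.
Runoff depth d = V / A = 34.20 mm.
C = d / P = 34.20 / 65.5 = 0.52.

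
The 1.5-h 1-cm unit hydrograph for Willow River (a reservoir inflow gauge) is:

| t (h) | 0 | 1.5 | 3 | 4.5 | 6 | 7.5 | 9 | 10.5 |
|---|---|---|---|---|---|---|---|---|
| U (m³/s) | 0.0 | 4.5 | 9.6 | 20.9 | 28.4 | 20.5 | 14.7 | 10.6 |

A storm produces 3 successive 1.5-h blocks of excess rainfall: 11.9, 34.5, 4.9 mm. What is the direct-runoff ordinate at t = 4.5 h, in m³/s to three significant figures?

By discrete convolution, Q_j = Σ (P_i / 10 mm) · U_{j−i}.
At t = 4.5 h (j=3): Q = (11.9/10)·20.9 + (34.5/10)·9.6 + (4.9/10)·4.5 = 60.2 m³/s.

Q ≈ 60.2 m³/s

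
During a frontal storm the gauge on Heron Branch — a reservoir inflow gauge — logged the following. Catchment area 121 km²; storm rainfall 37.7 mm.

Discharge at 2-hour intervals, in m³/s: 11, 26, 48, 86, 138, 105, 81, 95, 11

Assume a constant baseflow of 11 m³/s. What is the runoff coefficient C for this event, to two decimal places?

ΣQ_DR = 502.0 m³/s; V = ΣQ_DR·Δt = 3.614 × 10^6 m³.
Runoff depth d = V / A = 29.87 mm.
C = d / P = 29.87 / 37.7 = 0.79.

C ≈ 0.79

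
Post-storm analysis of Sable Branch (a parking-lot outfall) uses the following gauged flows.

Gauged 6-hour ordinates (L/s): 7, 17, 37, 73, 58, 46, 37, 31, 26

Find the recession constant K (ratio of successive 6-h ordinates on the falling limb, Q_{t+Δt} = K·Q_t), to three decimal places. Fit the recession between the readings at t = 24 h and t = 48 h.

Using the recession-limb readings at t = 24 h and t = 48 h: Q falls from 58 to 26 L/s over 4 intervals.
K = (Q₂/Q₁)^(1/4) = (26/58)^(1/4) = 0.818.

K ≈ 0.818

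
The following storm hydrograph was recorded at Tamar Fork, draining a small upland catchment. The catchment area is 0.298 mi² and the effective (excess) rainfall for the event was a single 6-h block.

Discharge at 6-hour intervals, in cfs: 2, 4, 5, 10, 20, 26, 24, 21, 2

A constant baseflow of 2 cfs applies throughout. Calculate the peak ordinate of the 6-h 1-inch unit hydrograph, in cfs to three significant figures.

U_p ≈ 8.01 cfs

Direct runoff: 0.0, 2.0, 3.0, 8.0, 18.0, 24.0, 22.0, 19.0, 0.0 cfs; ΣQ_DR = 96.00 cfs, peak = 24.0 cfs.
Runoff depth d = ΣQ_DR·Δt / A = 96.00 × 21600 / (0.298 mi²) = 2.995 in.
The 1-inch UH is the DRH scaled by (1 in)/d, so U_p = 24.0 × 1/2.995 = 8.01 cfs.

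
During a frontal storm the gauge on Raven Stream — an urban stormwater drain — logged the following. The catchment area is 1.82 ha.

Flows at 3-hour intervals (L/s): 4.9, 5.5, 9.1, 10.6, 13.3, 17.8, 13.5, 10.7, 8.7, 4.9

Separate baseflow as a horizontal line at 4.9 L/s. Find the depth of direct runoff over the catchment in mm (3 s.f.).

Direct runoff: 0.0, 0.6, 4.2, 5.7, 8.4, 12.9, 8.6, 5.8, 3.8, 0.0 L/s; ΣQ_DR = 50.00 L/s.
V = ΣQ_DR · Δt = 50.00 × 10800 s = 5.400 × 10^5 L.
Over A = 1.82 ha, depth = V / A = 29.7 mm.

d ≈ 29.7 mm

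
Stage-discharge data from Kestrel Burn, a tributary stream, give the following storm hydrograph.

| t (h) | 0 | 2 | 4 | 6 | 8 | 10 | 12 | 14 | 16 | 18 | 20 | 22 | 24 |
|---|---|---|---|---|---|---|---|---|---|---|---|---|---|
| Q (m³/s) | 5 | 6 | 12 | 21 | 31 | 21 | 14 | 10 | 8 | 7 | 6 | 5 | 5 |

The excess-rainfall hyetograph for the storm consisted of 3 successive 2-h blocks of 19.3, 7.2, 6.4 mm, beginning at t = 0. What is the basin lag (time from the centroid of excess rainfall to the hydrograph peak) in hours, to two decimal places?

Centroid of excess rainfall: t_c = Σ P_i·t̄_i / ΣP_i = 2.2158 h (block centres at 1, 3, 5 h).
Hydrograph peak occurs at t = 8 h, so basin lag t_L = 8 − 2.2158 = 5.78 h.

t_L ≈ 5.78 h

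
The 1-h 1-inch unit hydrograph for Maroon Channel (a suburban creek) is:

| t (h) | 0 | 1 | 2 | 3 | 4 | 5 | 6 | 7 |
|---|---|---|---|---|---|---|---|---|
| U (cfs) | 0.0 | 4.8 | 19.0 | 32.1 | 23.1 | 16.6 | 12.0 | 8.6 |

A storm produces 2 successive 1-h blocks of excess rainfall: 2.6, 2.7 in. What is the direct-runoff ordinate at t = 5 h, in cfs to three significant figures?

Q ≈ 106 cfs

By discrete convolution, Q_j = Σ (P_i / 1 in) · U_{j−i}.
At t = 5 h (j=5): Q = (2.6/1)·16.6 + (2.7/1)·23.1 = 106 cfs.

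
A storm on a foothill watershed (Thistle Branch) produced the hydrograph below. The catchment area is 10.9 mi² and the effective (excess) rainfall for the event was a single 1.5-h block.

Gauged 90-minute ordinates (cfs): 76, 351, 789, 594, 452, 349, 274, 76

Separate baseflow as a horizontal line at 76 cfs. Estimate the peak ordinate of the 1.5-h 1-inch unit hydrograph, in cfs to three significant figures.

U_p ≈ 1420 cfs

Direct runoff: 0.0, 275.0, 713.0, 518.0, 376.0, 273.0, 198.0, 0.0 cfs; ΣQ_DR = 2353 cfs, peak = 713.0 cfs.
Runoff depth d = ΣQ_DR·Δt / A = 2353 × 5400 / (10.9 mi²) = 0.5018 in.
The 1-inch UH is the DRH scaled by (1 in)/d, so U_p = 713.0 × 1/0.5018 = 1420 cfs.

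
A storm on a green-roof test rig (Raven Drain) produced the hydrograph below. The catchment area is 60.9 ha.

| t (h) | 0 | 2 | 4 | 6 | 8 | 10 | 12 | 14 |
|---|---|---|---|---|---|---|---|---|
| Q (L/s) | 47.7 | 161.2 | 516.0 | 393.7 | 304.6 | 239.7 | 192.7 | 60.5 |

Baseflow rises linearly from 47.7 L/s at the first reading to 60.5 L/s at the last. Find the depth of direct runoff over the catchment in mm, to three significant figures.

d ≈ 17.5 mm

Direct runoff: 0.00, 111.67, 464.64, 340.51, 249.59, 182.86, 134.03, 0.00 L/s; ΣQ_DR = 1483 L/s.
V = ΣQ_DR · Δt = 1483 × 7200 s = 1.068 × 10^7 L.
Over A = 60.9 ha, depth = V / A = 17.5 mm.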